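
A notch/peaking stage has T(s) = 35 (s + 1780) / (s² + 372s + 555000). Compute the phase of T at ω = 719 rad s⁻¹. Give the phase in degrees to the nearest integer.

-60°

∠(j719 + 1780) = arctan(719/1780) = 22.00°
∠[(j719)² + 372(j719) + 555000] = ∠[38039 + j2.6747e+05] = 81.91°
∠T(j719) = 22.00° − 81.91° = -59.91°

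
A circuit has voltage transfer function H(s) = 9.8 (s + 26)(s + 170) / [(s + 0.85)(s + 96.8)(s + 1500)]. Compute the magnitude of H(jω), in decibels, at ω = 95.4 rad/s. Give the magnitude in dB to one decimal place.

|j95.4 + 26| = √(95.4² + 26²) = 98.88
|j95.4 + 170| = √(95.4² + 170²) = 194.9
|j95.4 + 0.85| = √(95.4² + 0.85²) = 95.4
|j95.4 + 96.8| = √(95.4² + 96.8²) = 135.9
|j95.4 + 1500| = √(95.4² + 1500²) = 1503
|H(j95.4)| = 9.8 × 98.88 × 194.9 / (95.4 × 135.9 × 1503) = 0.0096928
20 log₁₀(0.0096928) = -40.27 dB

-40.3 dB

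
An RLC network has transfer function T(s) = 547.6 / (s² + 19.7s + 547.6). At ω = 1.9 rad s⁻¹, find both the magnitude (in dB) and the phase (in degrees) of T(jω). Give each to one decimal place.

|(j1.9)² + 19.7(j1.9) + 547.6| = |543.99 + j37.43| = 545.3
|T(j1.9)| = 547.6 / 545.3 = 1.0043
20 log₁₀(1.0043) = 0.04 dB
∠[(j1.9)² + 19.7(j1.9) + 547.6] = ∠[543.99 + j37.43] = 3.94°
∠T(j1.9) = −3.94° = -3.94°

|T| = 0.0 dB, ∠T = -3.9°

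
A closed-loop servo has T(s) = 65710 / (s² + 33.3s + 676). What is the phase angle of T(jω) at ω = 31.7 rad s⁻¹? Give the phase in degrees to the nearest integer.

-107°

∠[(j31.7)² + 33.3(j31.7) + 676] = ∠[-328.89 + j1055.6] = 107.31°
∠T(j31.7) = −107.31° = -107.31°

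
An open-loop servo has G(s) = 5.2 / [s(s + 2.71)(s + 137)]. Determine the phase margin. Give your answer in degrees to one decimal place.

Gain crossover: |G(jω)| = 1 at ω ≈ 0.014 rad s⁻¹.
∠G(j0.014) = −90° − arctan(0.014/2.71) − arctan(0.014/137) ≈ -90.30°
PM = 180° + (-90.30°) = 89.70°

89.7 deg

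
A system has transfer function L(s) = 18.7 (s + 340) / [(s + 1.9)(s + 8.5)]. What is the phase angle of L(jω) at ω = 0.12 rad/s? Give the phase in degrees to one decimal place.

∠(j0.12 + 340) = arctan(0.12/340) = 0.02°
∠(j0.12 + 1.9) = arctan(0.12/1.9) = 3.61°
∠(j0.12 + 8.5) = arctan(0.12/8.5) = 0.81°
∠L(j0.12) = 0.02° − (3.61° + 0.81°) = -4.40°

-4.4°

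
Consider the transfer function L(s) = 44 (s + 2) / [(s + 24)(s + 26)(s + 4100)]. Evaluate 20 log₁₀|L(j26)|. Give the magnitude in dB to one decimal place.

|j26 + 2| = √(26² + 2²) = 26.08
|j26 + 24| = √(26² + 24²) = 35.38
|j26 + 26| = √(26² + 26²) = 36.77
|j26 + 4100| = √(26² + 4100²) = 4100
|L(j26)| = 44 × 26.08 / (35.38 × 36.77 × 4100) = 0.00021509
20 log₁₀(0.00021509) = -73.35 dB

-73.3 dB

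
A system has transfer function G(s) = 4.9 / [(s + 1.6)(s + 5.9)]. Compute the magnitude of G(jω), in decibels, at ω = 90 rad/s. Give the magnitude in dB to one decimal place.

-64.4 dB

|j90 + 1.6| = √(90² + 1.6²) = 90.01
|j90 + 5.9| = √(90² + 5.9²) = 90.19
|G(j90)| = 4.9 / (90.01 × 90.19) = 0.00060355
20 log₁₀(0.00060355) = -64.39 dB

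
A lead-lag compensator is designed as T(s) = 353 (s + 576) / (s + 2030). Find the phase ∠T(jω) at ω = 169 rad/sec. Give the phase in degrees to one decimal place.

11.6 deg

∠(j169 + 576) = arctan(169/576) = 16.35°
∠(j169 + 2030) = arctan(169/2030) = 4.76°
∠T(j169) = 16.35° − 4.76° = 11.59°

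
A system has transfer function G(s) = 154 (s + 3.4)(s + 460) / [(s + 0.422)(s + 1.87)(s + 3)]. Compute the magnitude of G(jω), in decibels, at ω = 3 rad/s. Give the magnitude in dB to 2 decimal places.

|j3 + 3.4| = √(3² + 3.4²) = 4.534
|j3 + 460| = √(3² + 460²) = 460
|j3 + 0.422| = √(3² + 0.422²) = 3.03
|j3 + 1.87| = √(3² + 1.87²) = 3.535
|j3 + 3| = √(3² + 3²) = 4.243
|G(j3)| = 154 × 4.534 × 460 / (3.03 × 3.535 × 4.243) = 7069.5
20 log₁₀(7069.5) = 76.988 dB

76.99 dB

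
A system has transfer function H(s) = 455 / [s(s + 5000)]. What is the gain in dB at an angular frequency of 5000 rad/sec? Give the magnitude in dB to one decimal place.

|j5000 + 5000| = √(5000² + 5000²) = 7071
|j5000| = 5000
|H(j5000)| = 455 / (7071 × 5000) = 1.2869e-05
20 log₁₀(1.2869e-05) = -97.81 dB

-97.8 dB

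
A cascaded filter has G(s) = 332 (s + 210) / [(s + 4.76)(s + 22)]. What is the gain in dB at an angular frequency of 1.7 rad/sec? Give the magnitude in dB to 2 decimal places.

55.92 dB

|j1.7 + 210| = √(1.7² + 210²) = 210
|j1.7 + 4.76| = √(1.7² + 4.76²) = 5.054
|j1.7 + 22| = √(1.7² + 22²) = 22.07
|G(j1.7)| = 332 × 210 / (5.054 × 22.07) = 625.15
20 log₁₀(625.15) = 55.920 dB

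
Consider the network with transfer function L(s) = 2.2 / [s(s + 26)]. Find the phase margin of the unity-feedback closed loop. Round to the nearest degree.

90°

Gain crossover: |L(jω)| = 1 at ω ≈ 0.0846 rad/s.
∠L(j0.0846) = −90° − arctan(0.0846/26) ≈ -90.19°
PM = 180° + (-90.19°) = 89.81°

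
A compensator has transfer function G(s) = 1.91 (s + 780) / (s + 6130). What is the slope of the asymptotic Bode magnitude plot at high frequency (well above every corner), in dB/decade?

0 dB/decade

With 1 zero and 1 pole, the high-frequency asymptotic slope is 20 × (1 − 1) = 0 dB/decade.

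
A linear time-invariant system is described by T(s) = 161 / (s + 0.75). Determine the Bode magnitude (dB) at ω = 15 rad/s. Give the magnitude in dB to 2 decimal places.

|j15 + 0.75| = √(15² + 0.75²) = 15.02
|T(j15)| = 161 / 15.02 = 10.72
20 log₁₀(10.72) = 20.604 dB

20.60 dB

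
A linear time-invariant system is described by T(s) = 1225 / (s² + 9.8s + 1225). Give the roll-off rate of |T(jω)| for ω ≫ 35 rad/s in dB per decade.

-40 dB/decade

With 0 zeros and 2 poles, the high-frequency asymptotic slope is 20 × (0 − 2) = -40 dB/decade.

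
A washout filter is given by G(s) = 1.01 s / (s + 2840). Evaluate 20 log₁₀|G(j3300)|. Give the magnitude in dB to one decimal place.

-2.3 dB

|j3300| = 3300
|j3300 + 2840| = √(3300² + 2840²) = 4354
|G(j3300)| = 1.01 × 3300 / 4354 = 0.76554
20 log₁₀(0.76554) = -2.32 dB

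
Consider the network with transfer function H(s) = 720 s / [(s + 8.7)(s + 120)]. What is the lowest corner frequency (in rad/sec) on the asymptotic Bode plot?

8.7 rad/sec

Break frequencies occur at each pole and zero magnitude: 8.7 rad/sec, 120 rad/sec.
The lowest is 8.7 rad/sec.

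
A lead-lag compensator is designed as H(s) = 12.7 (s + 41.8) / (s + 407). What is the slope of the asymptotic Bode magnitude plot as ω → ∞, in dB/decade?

With 1 zero and 1 pole, the high-frequency asymptotic slope is 20 × (1 − 1) = 0 dB/decade.

0 dB/decade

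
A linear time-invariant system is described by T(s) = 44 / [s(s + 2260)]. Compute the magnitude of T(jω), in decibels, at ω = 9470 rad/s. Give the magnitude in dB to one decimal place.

-126.4 dB

|j9470 + 2260| = √(9470² + 2260²) = 9736
|j9470| = 9470
|T(j9470)| = 44 / (9736 × 9470) = 4.7723e-07
20 log₁₀(4.7723e-07) = -126.43 dB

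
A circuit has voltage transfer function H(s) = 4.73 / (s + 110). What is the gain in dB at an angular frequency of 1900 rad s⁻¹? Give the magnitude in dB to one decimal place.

|j1900 + 110| = √(1900² + 110²) = 1903
|H(j1900)| = 4.73 / 1903 = 0.0024853
20 log₁₀(0.0024853) = -52.09 dB

-52.1 dB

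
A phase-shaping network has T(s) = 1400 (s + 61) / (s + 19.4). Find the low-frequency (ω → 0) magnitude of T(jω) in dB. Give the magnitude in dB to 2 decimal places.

72.87 dB

T(0) = 1400 × 61 / 19.4 = 4402.1
20 log₁₀(4402.1) = 72.873 dB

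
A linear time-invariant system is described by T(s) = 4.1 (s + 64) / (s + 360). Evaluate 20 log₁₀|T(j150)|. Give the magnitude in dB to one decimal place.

4.7 dB

|j150 + 64| = √(150² + 64²) = 163.1
|j150 + 360| = √(150² + 360²) = 390
|T(j150)| = 4.1 × 163.1 / 390 = 1.7145
20 log₁₀(1.7145) = 4.68 dB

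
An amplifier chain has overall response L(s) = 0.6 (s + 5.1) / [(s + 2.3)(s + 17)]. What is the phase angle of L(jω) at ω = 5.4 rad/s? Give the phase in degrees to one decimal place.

∠(j5.4 + 5.1) = arctan(5.4/5.1) = 46.64°
∠(j5.4 + 2.3) = arctan(5.4/2.3) = 66.93°
∠(j5.4 + 17) = arctan(5.4/17) = 17.62°
∠L(j5.4) = 46.64° − (66.93° + 17.62°) = -37.92°

-37.9°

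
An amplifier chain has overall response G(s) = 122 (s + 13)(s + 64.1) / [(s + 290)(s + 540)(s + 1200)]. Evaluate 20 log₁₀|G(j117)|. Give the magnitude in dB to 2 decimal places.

-40.73 dB

|j117 + 13| = √(117² + 13²) = 117.7
|j117 + 64.1| = √(117² + 64.1²) = 133.4
|j117 + 290| = √(117² + 290²) = 312.7
|j117 + 540| = √(117² + 540²) = 552.5
|j117 + 1200| = √(117² + 1200²) = 1206
|G(j117)| = 122 × 117.7 × 133.4 / (312.7 × 552.5 × 1206) = 0.0091972
20 log₁₀(0.0091972) = -40.727 dB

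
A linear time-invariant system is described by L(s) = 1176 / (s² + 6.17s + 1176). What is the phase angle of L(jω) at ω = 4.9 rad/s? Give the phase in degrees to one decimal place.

-1.5°

∠[(j4.9)² + 6.17(j4.9) + 1176] = ∠[1152 + j30.233] = 1.50°
∠L(j4.9) = −1.50° = -1.50°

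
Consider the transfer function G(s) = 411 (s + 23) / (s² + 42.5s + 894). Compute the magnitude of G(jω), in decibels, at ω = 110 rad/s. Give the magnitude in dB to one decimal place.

11.6 dB

|j110 + 23| = √(110² + 23²) = 112.4
|(j110)² + 42.5(j110) + 894| = |-11206 + j4675| = 1.214e+04
|G(j110)| = 411 × 112.4 / 1.214e+04 = 3.8039
20 log₁₀(3.8039) = 11.60 dB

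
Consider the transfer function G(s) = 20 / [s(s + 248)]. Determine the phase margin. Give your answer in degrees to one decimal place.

Gain crossover: |G(jω)| = 1 at ω ≈ 0.0806 rad/sec.
∠G(j0.0806) = −90° − arctan(0.0806/248) ≈ -90.02°
PM = 180° + (-90.02°) = 89.98°

90.0 deg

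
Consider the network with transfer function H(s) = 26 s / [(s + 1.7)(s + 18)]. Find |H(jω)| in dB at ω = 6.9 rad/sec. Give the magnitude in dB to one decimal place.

2.3 dB

|j6.9| = 6.9
|j6.9 + 1.7| = √(6.9² + 1.7²) = 7.106
|j6.9 + 18| = √(6.9² + 18²) = 19.28
|H(j6.9)| = 26 × 6.9 / (7.106 × 19.28) = 1.3096
20 log₁₀(1.3096) = 2.34 dB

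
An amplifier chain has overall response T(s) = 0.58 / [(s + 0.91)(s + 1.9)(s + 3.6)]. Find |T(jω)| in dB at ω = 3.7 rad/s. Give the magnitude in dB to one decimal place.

|j3.7 + 0.91| = √(3.7² + 0.91²) = 3.81
|j3.7 + 1.9| = √(3.7² + 1.9²) = 4.159
|j3.7 + 3.6| = √(3.7² + 3.6²) = 5.162
|T(j3.7)| = 0.58 / (3.81 × 4.159 × 5.162) = 0.0070893
20 log₁₀(0.0070893) = -42.99 dB

-43.0 dB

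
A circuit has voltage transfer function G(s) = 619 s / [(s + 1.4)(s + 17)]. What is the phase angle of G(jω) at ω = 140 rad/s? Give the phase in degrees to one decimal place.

-82.5°

∠(j140) = 90.00°
∠(j140 + 1.4) = arctan(140/1.4) = 89.43°
∠(j140 + 17) = arctan(140/17) = 83.08°
∠G(j140) = 90.00° − (89.43° + 83.08°) = -82.50°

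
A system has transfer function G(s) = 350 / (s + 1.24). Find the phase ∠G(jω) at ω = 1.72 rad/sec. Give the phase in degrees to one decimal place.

-54.2°

∠(j1.72 + 1.24) = arctan(1.72/1.24) = 54.21°
∠G(j1.72) = −54.21° = -54.21°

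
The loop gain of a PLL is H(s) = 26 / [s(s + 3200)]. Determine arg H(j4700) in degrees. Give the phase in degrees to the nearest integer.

∠(j4700 + 3200) = arctan(4700/3200) = 55.75°
∠(j4700) = 90.00°
∠H(j4700) = − (55.75° + 90.00°) = -145.75°

-146°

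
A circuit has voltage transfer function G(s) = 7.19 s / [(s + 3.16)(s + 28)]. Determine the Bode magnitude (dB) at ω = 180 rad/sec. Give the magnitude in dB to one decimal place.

-28.1 dB

|j180| = 180
|j180 + 3.16| = √(180² + 3.16²) = 180
|j180 + 28| = √(180² + 28²) = 182.2
|G(j180)| = 7.19 × 180 / (180 × 182.2) = 0.039464
20 log₁₀(0.039464) = -28.08 dB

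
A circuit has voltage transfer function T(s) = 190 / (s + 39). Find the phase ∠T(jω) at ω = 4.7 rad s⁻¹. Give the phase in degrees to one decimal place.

-6.9°

∠(j4.7 + 39) = arctan(4.7/39) = 6.87°
∠T(j4.7) = −6.87° = -6.87°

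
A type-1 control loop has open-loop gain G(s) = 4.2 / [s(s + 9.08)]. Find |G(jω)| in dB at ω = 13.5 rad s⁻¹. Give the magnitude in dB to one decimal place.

-34.4 dB

|j13.5 + 9.08| = √(13.5² + 9.08²) = 16.27
|j13.5| = 13.5
|G(j13.5)| = 4.2 / (16.27 × 13.5) = 0.019122
20 log₁₀(0.019122) = -34.37 dB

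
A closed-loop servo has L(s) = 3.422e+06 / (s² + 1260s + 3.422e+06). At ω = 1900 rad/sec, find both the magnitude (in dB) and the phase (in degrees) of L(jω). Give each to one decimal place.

|L| = 3.1 dB, ∠L = -94.5°

|(j1900)² + 1260(j1900) + 3.422e+06| = |-1.88e+05 + j2.394e+06| = 2.401e+06
|L(j1900)| = 3.422e+06 / 2.401e+06 = 1.425
20 log₁₀(1.425) = 3.08 dB
∠[(j1900)² + 1260(j1900) + 3.422e+06] = ∠[-1.88e+05 + j2.394e+06] = 94.49°
∠L(j1900) = −94.49° = -94.49°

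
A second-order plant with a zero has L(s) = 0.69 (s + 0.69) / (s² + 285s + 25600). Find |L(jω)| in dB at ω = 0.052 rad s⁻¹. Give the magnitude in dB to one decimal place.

-94.6 dB

|j0.052 + 0.69| = √(0.052² + 0.69²) = 0.692
|(j0.052)² + 285(j0.052) + 25600| = |25600 + j14.82| = 2.56e+04
|L(j0.052)| = 0.69 × 0.692 / 2.56e+04 = 1.865e-05
20 log₁₀(1.865e-05) = -94.59 dB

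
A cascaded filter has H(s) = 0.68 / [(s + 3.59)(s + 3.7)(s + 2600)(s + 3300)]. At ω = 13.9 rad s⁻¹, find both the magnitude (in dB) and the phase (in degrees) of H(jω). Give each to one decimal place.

|H| = -188.3 dB, ∠H = -151.2°

|j13.9 + 3.59| = √(13.9² + 3.59²) = 14.36
|j13.9 + 3.7| = √(13.9² + 3.7²) = 14.38
|j13.9 + 2600| = √(13.9² + 2600²) = 2600
|j13.9 + 3300| = √(13.9² + 3300²) = 3300
|H(j13.9)| = 0.68 / (14.36 × 14.38 × 2600 × 3300) = 3.8379e-10
20 log₁₀(3.8379e-10) = -188.32 dB
∠(j13.9 + 3.59) = arctan(13.9/3.59) = 75.52°
∠(j13.9 + 3.7) = arctan(13.9/3.7) = 75.09°
∠(j13.9 + 2600) = arctan(13.9/2600) = 0.31°
∠(j13.9 + 3300) = arctan(13.9/3300) = 0.24°
∠H(j13.9) = − (75.52° + 75.09° + 0.31° + 0.24°) = -151.16°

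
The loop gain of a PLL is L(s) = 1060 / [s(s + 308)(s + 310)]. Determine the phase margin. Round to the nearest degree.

Gain crossover: |L(jω)| = 1 at ω ≈ 0.0111 rad s⁻¹.
∠L(j0.0111) = −90° − arctan(0.0111/308) − arctan(0.0111/310) ≈ -90.00°
PM = 180° + (-90.00°) = 90.00°

90°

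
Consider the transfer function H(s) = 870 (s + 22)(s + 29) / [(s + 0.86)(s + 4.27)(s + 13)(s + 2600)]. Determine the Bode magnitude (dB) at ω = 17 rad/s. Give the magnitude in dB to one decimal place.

-26.2 dB

|j17 + 22| = √(17² + 22²) = 27.8
|j17 + 29| = √(17² + 29²) = 33.62
|j17 + 0.86| = √(17² + 0.86²) = 17.02
|j17 + 4.27| = √(17² + 4.27²) = 17.53
|j17 + 13| = √(17² + 13²) = 21.4
|j17 + 2600| = √(17² + 2600²) = 2600
|H(j17)| = 870 × 27.8 × 33.62 / (17.02 × 17.53 × 21.4 × 2600) = 0.048977
20 log₁₀(0.048977) = -26.20 dB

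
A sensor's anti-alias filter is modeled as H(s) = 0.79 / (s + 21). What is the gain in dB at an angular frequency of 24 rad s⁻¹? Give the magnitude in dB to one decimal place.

-32.1 dB

|j24 + 21| = √(24² + 21²) = 31.89
|H(j24)| = 0.79 / 31.89 = 0.024772
20 log₁₀(0.024772) = -32.12 dB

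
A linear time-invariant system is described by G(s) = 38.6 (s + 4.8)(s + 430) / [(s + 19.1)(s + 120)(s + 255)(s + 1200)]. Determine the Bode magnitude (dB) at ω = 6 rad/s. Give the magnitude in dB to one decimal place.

-75.2 dB

|j6 + 4.8| = √(6² + 4.8²) = 7.684
|j6 + 430| = √(6² + 430²) = 430
|j6 + 19.1| = √(6² + 19.1²) = 20.02
|j6 + 120| = √(6² + 120²) = 120.1
|j6 + 255| = √(6² + 255²) = 255.1
|j6 + 1200| = √(6² + 1200²) = 1200
|G(j6)| = 38.6 × 7.684 × 430 / (20.02 × 120.1 × 255.1 × 1200) = 0.00017323
20 log₁₀(0.00017323) = -75.23 dB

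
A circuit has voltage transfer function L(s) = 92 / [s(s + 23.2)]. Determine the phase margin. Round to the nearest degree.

80°

Gain crossover: |L(jω)| = 1 at ω ≈ 3.91 rad/s.
∠L(j3.91) = −90° − arctan(3.91/23.2) ≈ -99.57°
PM = 180° + (-99.57°) = 80.43°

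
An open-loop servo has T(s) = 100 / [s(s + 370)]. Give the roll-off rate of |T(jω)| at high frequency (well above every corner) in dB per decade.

-40 dB/decade

With 0 zeros and 2 poles, the high-frequency asymptotic slope is 20 × (0 − 2) = -40 dB/decade.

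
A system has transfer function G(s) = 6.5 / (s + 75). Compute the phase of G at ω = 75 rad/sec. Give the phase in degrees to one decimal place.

-45.0°

∠(j75 + 75) = arctan(75/75) = 45.00°
∠G(j75) = −45.00° = -45.00°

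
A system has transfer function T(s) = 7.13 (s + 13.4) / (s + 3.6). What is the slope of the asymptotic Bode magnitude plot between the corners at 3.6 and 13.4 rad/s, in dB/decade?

In this band the factors already past their corner are: pole at 3.6; net slope = -20 dB/decade.

-20 dB/decade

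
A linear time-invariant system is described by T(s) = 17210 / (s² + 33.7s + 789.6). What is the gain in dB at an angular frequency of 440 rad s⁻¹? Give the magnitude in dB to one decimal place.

|(j440)² + 33.7(j440) + 789.6| = |-1.9281e+05 + j14828| = 1.934e+05
|T(j440)| = 17210 / 1.934e+05 = 0.088996
20 log₁₀(0.088996) = -21.01 dB

-21.0 dB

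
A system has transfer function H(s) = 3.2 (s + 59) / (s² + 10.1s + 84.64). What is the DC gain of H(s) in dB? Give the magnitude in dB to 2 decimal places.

H(0) = 3.2 × 59 / 84.64 = 2.2306
20 log₁₀(2.2306) = 6.969 dB

6.97 dB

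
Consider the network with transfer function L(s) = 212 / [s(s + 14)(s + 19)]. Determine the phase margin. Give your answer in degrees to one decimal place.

Gain crossover: |L(jω)| = 1 at ω ≈ 0.795 rad s⁻¹.
∠L(j0.795) = −90° − arctan(0.795/14) − arctan(0.795/19) ≈ -95.65°
PM = 180° + (-95.65°) = 84.35°

84.4°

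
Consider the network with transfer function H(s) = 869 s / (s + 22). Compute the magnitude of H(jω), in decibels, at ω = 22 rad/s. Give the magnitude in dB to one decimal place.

55.8 dB

|j22| = 22
|j22 + 22| = √(22² + 22²) = 31.11
|H(j22)| = 869 × 22 / 31.11 = 614.48
20 log₁₀(614.48) = 55.77 dB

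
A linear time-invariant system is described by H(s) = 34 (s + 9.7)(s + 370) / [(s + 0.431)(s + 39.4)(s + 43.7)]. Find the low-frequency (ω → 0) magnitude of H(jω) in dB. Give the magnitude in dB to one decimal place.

44.3 dB

H(0) = 34 × 9.7 × 370 / (0.431 × 39.4 × 43.7) = 164.44
20 log₁₀(164.44) = 44.32 dB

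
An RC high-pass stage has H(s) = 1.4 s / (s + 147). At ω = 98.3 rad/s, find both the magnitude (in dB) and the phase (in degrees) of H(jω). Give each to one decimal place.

|H| = -2.2 dB, ∠H = 56.2 deg

|j98.3| = 98.3
|j98.3 + 147| = √(98.3² + 147²) = 176.8
|H(j98.3)| = 1.4 × 98.3 / 176.8 = 0.77822
20 log₁₀(0.77822) = -2.18 dB
∠(j98.3) = 90.00°
∠(j98.3 + 147) = arctan(98.3/147) = 33.77°
∠H(j98.3) = 90.00° − 33.77° = 56.23°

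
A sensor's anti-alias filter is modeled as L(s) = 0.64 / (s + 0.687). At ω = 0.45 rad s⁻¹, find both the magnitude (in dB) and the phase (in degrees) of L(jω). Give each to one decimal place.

|j0.45 + 0.687| = √(0.45² + 0.687²) = 0.8213
|L(j0.45)| = 0.64 / 0.8213 = 0.77929
20 log₁₀(0.77929) = -2.17 dB
∠(j0.45 + 0.687) = arctan(0.45/0.687) = 33.23°
∠L(j0.45) = −33.23° = -33.23°

|L| = -2.2 dB, ∠L = -33.2°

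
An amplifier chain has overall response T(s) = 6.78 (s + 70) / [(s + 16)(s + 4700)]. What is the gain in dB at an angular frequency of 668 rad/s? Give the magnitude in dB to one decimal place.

-56.9 dB

|j668 + 70| = √(668² + 70²) = 671.7
|j668 + 16| = √(668² + 16²) = 668.2
|j668 + 4700| = √(668² + 4700²) = 4747
|T(j668)| = 6.78 × 671.7 / (668.2 × 4747) = 0.0014356
20 log₁₀(0.0014356) = -56.86 dB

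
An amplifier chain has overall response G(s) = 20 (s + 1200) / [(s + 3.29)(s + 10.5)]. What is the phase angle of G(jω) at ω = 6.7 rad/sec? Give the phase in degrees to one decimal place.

∠(j6.7 + 1200) = arctan(6.7/1200) = 0.32°
∠(j6.7 + 3.29) = arctan(6.7/3.29) = 63.85°
∠(j6.7 + 10.5) = arctan(6.7/10.5) = 32.54°
∠G(j6.7) = 0.32° − (63.85° + 32.54°) = -96.07°

-96.1°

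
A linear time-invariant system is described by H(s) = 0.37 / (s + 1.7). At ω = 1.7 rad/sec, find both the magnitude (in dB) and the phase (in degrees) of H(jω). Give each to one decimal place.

|j1.7 + 1.7| = √(1.7² + 1.7²) = 2.404
|H(j1.7)| = 0.37 / 2.404 = 0.1539
20 log₁₀(0.1539) = -16.26 dB
∠(j1.7 + 1.7) = arctan(1.7/1.7) = 45.00°
∠H(j1.7) = −45.00° = -45.00°

|H| = -16.3 dB, ∠H = -45.0 deg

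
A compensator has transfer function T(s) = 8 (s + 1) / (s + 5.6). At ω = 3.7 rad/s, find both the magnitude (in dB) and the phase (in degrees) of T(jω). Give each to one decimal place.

|j3.7 + 1| = √(3.7² + 1²) = 3.833
|j3.7 + 5.6| = √(3.7² + 5.6²) = 6.712
|T(j3.7)| = 8 × 3.833 / 6.712 = 4.5683
20 log₁₀(4.5683) = 13.20 dB
∠(j3.7 + 1) = arctan(3.7/1) = 74.88°
∠(j3.7 + 5.6) = arctan(3.7/5.6) = 33.45°
∠T(j3.7) = 74.88° − 33.45° = 41.42°

|T| = 13.2 dB, ∠T = 41.4°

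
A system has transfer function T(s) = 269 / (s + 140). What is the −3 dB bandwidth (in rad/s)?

For a single-pole low-pass, the −3 dB point is at the pole: ω = 140 rad/s.

140 rad/s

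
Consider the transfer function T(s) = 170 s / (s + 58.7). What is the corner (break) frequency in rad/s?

The single real pole at s = −58.7 gives a corner at ω = 58.7 rad/s.

58.7 rad/s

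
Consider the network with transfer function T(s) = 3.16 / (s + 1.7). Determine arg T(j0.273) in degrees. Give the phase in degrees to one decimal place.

-9.1°

∠(j0.273 + 1.7) = arctan(0.273/1.7) = 9.12°
∠T(j0.273) = −9.12° = -9.12°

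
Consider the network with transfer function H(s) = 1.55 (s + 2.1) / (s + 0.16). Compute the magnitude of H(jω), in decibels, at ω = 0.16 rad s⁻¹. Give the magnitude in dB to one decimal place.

23.2 dB

|j0.16 + 2.1| = √(0.16² + 2.1²) = 2.106
|j0.16 + 0.16| = √(0.16² + 0.16²) = 0.2263
|H(j0.16)| = 1.55 × 2.106 / 0.2263 = 14.427
20 log₁₀(14.427) = 23.18 dB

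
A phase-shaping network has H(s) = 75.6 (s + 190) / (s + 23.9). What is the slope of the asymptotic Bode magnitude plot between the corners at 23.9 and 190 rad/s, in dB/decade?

In this band the factors already past their corner are: pole at 23.9; net slope = -20 dB/decade.

-20 dB/decade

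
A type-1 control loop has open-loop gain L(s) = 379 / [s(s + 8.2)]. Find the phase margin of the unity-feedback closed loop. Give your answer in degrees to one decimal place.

Gain crossover: |L(jω)| = 1 at ω ≈ 18.6 rad/sec.
∠L(j18.6) = −90° − arctan(18.6/8.2) ≈ -156.24°
PM = 180° + (-156.24°) = 23.76°

23.8°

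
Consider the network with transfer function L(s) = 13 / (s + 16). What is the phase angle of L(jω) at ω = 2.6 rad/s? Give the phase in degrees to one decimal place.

-9.2 deg

∠(j2.6 + 16) = arctan(2.6/16) = 9.23°
∠L(j2.6) = −9.23° = -9.23°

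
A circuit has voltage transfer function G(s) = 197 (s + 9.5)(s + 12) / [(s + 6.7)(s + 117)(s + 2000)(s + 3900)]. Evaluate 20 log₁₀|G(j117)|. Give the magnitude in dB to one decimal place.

|j117 + 9.5| = √(117² + 9.5²) = 117.4
|j117 + 12| = √(117² + 12²) = 117.6
|j117 + 6.7| = √(117² + 6.7²) = 117.2
|j117 + 117| = √(117² + 117²) = 165.5
|j117 + 2000| = √(117² + 2000²) = 2003
|j117 + 3900| = √(117² + 3900²) = 3902
|G(j117)| = 197 × 117.4 × 117.6 / (117.2 × 165.5 × 2003 × 3902) = 1.7944e-05
20 log₁₀(1.7944e-05) = -94.92 dB

-94.9 dB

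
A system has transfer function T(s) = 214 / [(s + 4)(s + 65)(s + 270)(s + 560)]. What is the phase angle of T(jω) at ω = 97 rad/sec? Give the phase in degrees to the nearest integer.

-173°

∠(j97 + 4) = arctan(97/4) = 87.64°
∠(j97 + 65) = arctan(97/65) = 56.17°
∠(j97 + 270) = arctan(97/270) = 19.76°
∠(j97 + 560) = arctan(97/560) = 9.83°
∠T(j97) = − (87.64° + 56.17° + 19.76° + 9.83°) = -173.40°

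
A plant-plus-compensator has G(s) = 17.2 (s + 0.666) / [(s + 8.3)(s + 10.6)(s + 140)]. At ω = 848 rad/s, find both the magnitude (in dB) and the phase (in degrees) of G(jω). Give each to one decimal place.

|j848 + 0.666| = √(848² + 0.666²) = 848
|j848 + 8.3| = √(848² + 8.3²) = 848
|j848 + 10.6| = √(848² + 10.6²) = 848.1
|j848 + 140| = √(848² + 140²) = 859.5
|G(j848)| = 17.2 × 848 / (848 × 848.1 × 859.5) = 2.3596e-05
20 log₁₀(2.3596e-05) = -92.54 dB
∠(j848 + 0.666) = arctan(848/0.666) = 89.96°
∠(j848 + 8.3) = arctan(848/8.3) = 89.44°
∠(j848 + 10.6) = arctan(848/10.6) = 89.28°
∠(j848 + 140) = arctan(848/140) = 80.63°
∠G(j848) = 89.96° − (89.44° + 89.28° + 80.63°) = -169.39°

|G| = -92.5 dB, ∠G = -169.4°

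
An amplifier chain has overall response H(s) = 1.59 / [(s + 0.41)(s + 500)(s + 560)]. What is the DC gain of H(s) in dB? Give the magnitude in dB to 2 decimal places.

-97.17 dB

H(0) = 1.59 / (0.41 × 500 × 560) = 1.385e-05
20 log₁₀(1.385e-05) = -97.171 dB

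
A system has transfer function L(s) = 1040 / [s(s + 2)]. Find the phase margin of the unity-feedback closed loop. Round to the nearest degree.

4°

Gain crossover: |L(jω)| = 1 at ω ≈ 32.2 rad s⁻¹.
∠L(j32.2) = −90° − arctan(32.2/2) ≈ -176.45°
PM = 180° + (-176.45°) = 3.55°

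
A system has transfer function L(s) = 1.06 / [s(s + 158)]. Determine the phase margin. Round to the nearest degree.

90 deg

Gain crossover: |L(jω)| = 1 at ω ≈ 0.00671 rad/sec.
∠L(j0.00671) = −90° − arctan(0.00671/158) ≈ -90.00°
PM = 180° + (-90.00°) = 90.00°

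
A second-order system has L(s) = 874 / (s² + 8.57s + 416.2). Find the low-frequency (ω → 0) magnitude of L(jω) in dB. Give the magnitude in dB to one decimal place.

L(0) = 874 / 416.2 = 2.1
20 log₁₀(2.1) = 6.44 dB

6.4 dB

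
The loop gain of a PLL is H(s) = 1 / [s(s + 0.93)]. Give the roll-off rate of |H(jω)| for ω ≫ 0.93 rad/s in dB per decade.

-40 dB/decade

With 0 zeros and 2 poles, the high-frequency asymptotic slope is 20 × (0 − 2) = -40 dB/decade.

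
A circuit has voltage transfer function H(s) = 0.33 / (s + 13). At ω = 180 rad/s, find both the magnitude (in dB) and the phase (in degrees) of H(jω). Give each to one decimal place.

|j180 + 13| = √(180² + 13²) = 180.5
|H(j180)| = 0.33 / 180.5 = 0.0018286
20 log₁₀(0.0018286) = -54.76 dB
∠(j180 + 13) = arctan(180/13) = 85.87°
∠H(j180) = −85.87° = -85.87°

|H| = -54.8 dB, ∠H = -85.9°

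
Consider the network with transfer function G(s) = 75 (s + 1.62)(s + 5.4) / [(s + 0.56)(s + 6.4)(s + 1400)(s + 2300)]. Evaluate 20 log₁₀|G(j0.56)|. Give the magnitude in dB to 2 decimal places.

|j0.56 + 1.62| = √(0.56² + 1.62²) = 1.714
|j0.56 + 5.4| = √(0.56² + 5.4²) = 5.429
|j0.56 + 0.56| = √(0.56² + 0.56²) = 0.792
|j0.56 + 6.4| = √(0.56² + 6.4²) = 6.424
|j0.56 + 1400| = √(0.56² + 1400²) = 1400
|j0.56 + 2300| = √(0.56² + 2300²) = 2300
|G(j0.56)| = 75 × 1.714 × 5.429 / (0.792 × 6.424 × 1400 × 2300) = 4.26e-05
20 log₁₀(4.26e-05) = -87.412 dB

-87.41 dB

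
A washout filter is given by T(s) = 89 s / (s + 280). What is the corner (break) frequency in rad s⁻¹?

The single real pole at s = −280 gives a corner at ω = 280 rad s⁻¹.

280 rad s⁻¹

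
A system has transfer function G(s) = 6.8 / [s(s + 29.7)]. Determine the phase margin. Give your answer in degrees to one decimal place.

Gain crossover: |G(jω)| = 1 at ω ≈ 0.229 rad s⁻¹.
∠G(j0.229) = −90° − arctan(0.229/29.7) ≈ -90.44°
PM = 180° + (-90.44°) = 89.56°

89.6°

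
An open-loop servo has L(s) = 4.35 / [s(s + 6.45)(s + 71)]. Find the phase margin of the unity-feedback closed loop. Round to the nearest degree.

Gain crossover: |L(jω)| = 1 at ω ≈ 0.0095 rad/sec.
∠L(j0.0095) = −90° − arctan(0.0095/6.45) − arctan(0.0095/71) ≈ -90.09°
PM = 180° + (-90.09°) = 89.91°

90 deg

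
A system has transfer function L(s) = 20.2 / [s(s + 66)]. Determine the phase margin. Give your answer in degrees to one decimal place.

89.7°

Gain crossover: |L(jω)| = 1 at ω ≈ 0.306 rad/sec.
∠L(j0.306) = −90° − arctan(0.306/66) ≈ -90.27°
PM = 180° + (-90.27°) = 89.73°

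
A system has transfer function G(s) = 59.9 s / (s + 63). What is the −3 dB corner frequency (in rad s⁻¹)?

For a single-pole high-pass, the −3 dB point is at the pole: ω = 63 rad s⁻¹.

63 rad s⁻¹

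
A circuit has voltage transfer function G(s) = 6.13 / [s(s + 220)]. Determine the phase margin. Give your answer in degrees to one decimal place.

Gain crossover: |G(jω)| = 1 at ω ≈ 0.0279 rad/sec.
∠G(j0.0279) = −90° − arctan(0.0279/220) ≈ -90.01°
PM = 180° + (-90.01°) = 89.99°

90.0 deg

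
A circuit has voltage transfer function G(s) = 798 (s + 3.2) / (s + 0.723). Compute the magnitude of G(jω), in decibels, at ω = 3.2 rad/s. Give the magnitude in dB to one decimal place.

60.8 dB

|j3.2 + 3.2| = √(3.2² + 3.2²) = 4.525
|j3.2 + 0.723| = √(3.2² + 0.723²) = 3.281
|G(j3.2)| = 798 × 4.525 / 3.281 = 1100.8
20 log₁₀(1100.8) = 60.83 dB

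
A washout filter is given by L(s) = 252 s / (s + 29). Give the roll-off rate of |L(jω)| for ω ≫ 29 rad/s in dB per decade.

With 1 zero and 1 pole, the high-frequency asymptotic slope is 20 × (1 − 1) = 0 dB/decade.

0 dB/decade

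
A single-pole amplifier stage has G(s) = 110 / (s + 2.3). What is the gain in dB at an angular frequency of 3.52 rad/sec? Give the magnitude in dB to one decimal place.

28.4 dB

|j3.52 + 2.3| = √(3.52² + 2.3²) = 4.205
|G(j3.52)| = 110 / 4.205 = 26.161
20 log₁₀(26.161) = 28.35 dB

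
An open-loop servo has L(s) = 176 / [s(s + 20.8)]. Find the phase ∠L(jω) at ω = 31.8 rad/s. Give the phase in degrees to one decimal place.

∠(j31.8 + 20.8) = arctan(31.8/20.8) = 56.81°
∠(j31.8) = 90.00°
∠L(j31.8) = − (56.81° + 90.00°) = -146.81°

-146.8°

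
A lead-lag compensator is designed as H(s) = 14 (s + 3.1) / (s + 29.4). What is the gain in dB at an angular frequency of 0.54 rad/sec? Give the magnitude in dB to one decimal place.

3.5 dB

|j0.54 + 3.1| = √(0.54² + 3.1²) = 3.147
|j0.54 + 29.4| = √(0.54² + 29.4²) = 29.4
|H(j0.54)| = 14 × 3.147 / 29.4 = 1.4982
20 log₁₀(1.4982) = 3.51 dB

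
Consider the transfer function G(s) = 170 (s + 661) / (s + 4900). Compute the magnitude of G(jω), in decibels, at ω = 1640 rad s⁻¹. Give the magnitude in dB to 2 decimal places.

35.29 dB

|j1640 + 661| = √(1640² + 661²) = 1768
|j1640 + 4900| = √(1640² + 4900²) = 5167
|G(j1640)| = 170 × 1768 / 5167 = 58.174
20 log₁₀(58.174) = 35.295 dB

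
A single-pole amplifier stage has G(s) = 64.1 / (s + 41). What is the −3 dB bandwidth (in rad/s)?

For a single-pole low-pass, the −3 dB point is at the pole: ω = 41 rad/s.

41 rad/s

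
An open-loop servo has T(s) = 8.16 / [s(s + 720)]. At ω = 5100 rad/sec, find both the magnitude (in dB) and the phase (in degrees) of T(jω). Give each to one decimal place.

|j5100 + 720| = √(5100² + 720²) = 5151
|j5100| = 5100
|T(j5100)| = 8.16 / (5151 × 5100) = 3.1065e-07
20 log₁₀(3.1065e-07) = -130.15 dB
∠(j5100 + 720) = arctan(5100/720) = 81.96°
∠(j5100) = 90.00°
∠T(j5100) = − (81.96° + 90.00°) = -171.96°

|T| = -130.2 dB, ∠T = -172.0°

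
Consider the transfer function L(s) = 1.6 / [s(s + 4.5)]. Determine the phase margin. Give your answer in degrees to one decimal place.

Gain crossover: |L(jω)| = 1 at ω ≈ 0.354 rad/s.
∠L(j0.354) = −90° − arctan(0.354/4.5) ≈ -94.50°
PM = 180° + (-94.50°) = 85.50°

85.5°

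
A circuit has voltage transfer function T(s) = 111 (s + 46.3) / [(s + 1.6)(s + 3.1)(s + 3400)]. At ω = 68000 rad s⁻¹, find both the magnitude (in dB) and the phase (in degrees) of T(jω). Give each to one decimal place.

|j68000 + 46.3| = √(68000² + 46.3²) = 6.8e+04
|j68000 + 1.6| = √(68000² + 1.6²) = 6.8e+04
|j68000 + 3.1| = √(68000² + 3.1²) = 6.8e+04
|j68000 + 3400| = √(68000² + 3400²) = 6.808e+04
|T(j68000)| = 111 × 6.8e+04 / (6.8e+04 × 6.8e+04 × 6.808e+04) = 2.3975e-08
20 log₁₀(2.3975e-08) = -152.40 dB
∠(j68000 + 46.3) = arctan(68000/46.3) = 89.96°
∠(j68000 + 1.6) = arctan(68000/1.6) = 90.00°
∠(j68000 + 3.1) = arctan(68000/3.1) = 90.00°
∠(j68000 + 3400) = arctan(68000/3400) = 87.14°
∠T(j68000) = 89.96° − (90.00° + 90.00° + 87.14°) = -177.17°

|T| = -152.4 dB, ∠T = -177.2 deg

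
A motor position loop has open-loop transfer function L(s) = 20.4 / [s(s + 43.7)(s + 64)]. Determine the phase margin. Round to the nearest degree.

Gain crossover: |L(jω)| = 1 at ω ≈ 0.00729 rad/s.
∠L(j0.00729) = −90° − arctan(0.00729/43.7) − arctan(0.00729/64) ≈ -90.02°
PM = 180° + (-90.02°) = 89.98°

90°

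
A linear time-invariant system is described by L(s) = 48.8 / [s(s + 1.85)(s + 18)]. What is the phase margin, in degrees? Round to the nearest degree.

Gain crossover: |L(jω)| = 1 at ω ≈ 1.22 rad/s.
∠L(j1.22) = −90° − arctan(1.22/1.85) − arctan(1.22/18) ≈ -127.29°
PM = 180° + (-127.29°) = 52.71°

53°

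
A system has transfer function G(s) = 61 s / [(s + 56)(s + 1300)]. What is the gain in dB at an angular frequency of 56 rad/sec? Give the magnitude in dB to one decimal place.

|j56| = 56
|j56 + 56| = √(56² + 56²) = 79.2
|j56 + 1300| = √(56² + 1300²) = 1301
|G(j56)| = 61 × 56 / (79.2 × 1301) = 0.033149
20 log₁₀(0.033149) = -29.59 dB

-29.6 dB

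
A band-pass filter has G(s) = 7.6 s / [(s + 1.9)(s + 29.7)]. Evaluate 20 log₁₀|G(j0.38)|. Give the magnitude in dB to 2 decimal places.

-25.99 dB

|j0.38| = 0.38
|j0.38 + 1.9| = √(0.38² + 1.9²) = 1.938
|j0.38 + 29.7| = √(0.38² + 29.7²) = 29.7
|G(j0.38)| = 7.6 × 0.38 / (1.938 × 29.7) = 0.05018
20 log₁₀(0.05018) = -25.989 dB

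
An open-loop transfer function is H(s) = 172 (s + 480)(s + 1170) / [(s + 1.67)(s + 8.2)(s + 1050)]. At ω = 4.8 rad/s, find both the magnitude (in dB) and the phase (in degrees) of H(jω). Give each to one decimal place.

|H| = 65.6 dB, ∠H = -100.6°

|j4.8 + 480| = √(4.8² + 480²) = 480
|j4.8 + 1170| = √(4.8² + 1170²) = 1170
|j4.8 + 1.67| = √(4.8² + 1.67²) = 5.082
|j4.8 + 8.2| = √(4.8² + 8.2²) = 9.502
|j4.8 + 1050| = √(4.8² + 1050²) = 1050
|H(j4.8)| = 172 × 480 × 1170 / (5.082 × 9.502 × 1050) = 1905.2
20 log₁₀(1905.2) = 65.60 dB
∠(j4.8 + 480) = arctan(4.8/480) = 0.57°
∠(j4.8 + 1170) = arctan(4.8/1170) = 0.24°
∠(j4.8 + 1.67) = arctan(4.8/1.67) = 70.82°
∠(j4.8 + 8.2) = arctan(4.8/8.2) = 30.34°
∠(j4.8 + 1050) = arctan(4.8/1050) = 0.26°
∠H(j4.8) = 0.57° + 0.24° − (70.82° + 30.34° + 0.26°) = -100.61°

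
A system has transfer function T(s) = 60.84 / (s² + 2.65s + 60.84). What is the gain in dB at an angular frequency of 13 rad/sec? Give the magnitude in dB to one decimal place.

-5.4 dB

|(j13)² + 2.65(j13) + 60.84| = |-108.16 + j34.45| = 113.5
|T(j13)| = 60.84 / 113.5 = 0.53597
20 log₁₀(0.53597) = -5.42 dB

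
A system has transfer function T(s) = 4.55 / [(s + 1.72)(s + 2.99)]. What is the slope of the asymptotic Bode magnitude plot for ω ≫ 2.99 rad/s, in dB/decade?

-40 dB/decade

With 0 zeros and 2 poles, the high-frequency asymptotic slope is 20 × (0 − 2) = -40 dB/decade.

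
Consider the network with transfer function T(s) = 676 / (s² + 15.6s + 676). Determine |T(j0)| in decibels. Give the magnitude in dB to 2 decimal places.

0.00 dB

T(0) = 676 / 676 = 1
20 log₁₀(1) = 0.000 dB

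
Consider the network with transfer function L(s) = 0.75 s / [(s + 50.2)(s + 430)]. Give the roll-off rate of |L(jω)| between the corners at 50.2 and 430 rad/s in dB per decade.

0 dB/decade

In this band the factors already past their corner are: 1 differentiator zero, pole at 50.2; net slope = 0 dB/decade.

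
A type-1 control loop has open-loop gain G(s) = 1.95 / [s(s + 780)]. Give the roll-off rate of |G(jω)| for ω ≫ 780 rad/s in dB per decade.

With 0 zeros and 2 poles, the high-frequency asymptotic slope is 20 × (0 − 2) = -40 dB/decade.

-40 dB/decade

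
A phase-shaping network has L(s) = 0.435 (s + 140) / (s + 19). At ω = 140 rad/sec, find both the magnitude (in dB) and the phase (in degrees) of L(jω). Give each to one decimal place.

|L| = -4.3 dB, ∠L = -37.3°

|j140 + 140| = √(140² + 140²) = 198
|j140 + 19| = √(140² + 19²) = 141.3
|L(j140)| = 0.435 × 198 / 141.3 = 0.60959
20 log₁₀(0.60959) = -4.30 dB
∠(j140 + 140) = arctan(140/140) = 45.00°
∠(j140 + 19) = arctan(140/19) = 82.27°
∠L(j140) = 45.00° − 82.27° = -37.27°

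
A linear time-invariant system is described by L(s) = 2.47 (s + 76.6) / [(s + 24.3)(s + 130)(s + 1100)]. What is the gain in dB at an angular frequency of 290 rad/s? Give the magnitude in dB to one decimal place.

|j290 + 76.6| = √(290² + 76.6²) = 299.9
|j290 + 24.3| = √(290² + 24.3²) = 291
|j290 + 130| = √(290² + 130²) = 317.8
|j290 + 1100| = √(290² + 1100²) = 1138
|L(j290)| = 2.47 × 299.9 / (291 × 317.8 × 1138) = 7.0417e-06
20 log₁₀(7.0417e-06) = -103.05 dB

-103.0 dB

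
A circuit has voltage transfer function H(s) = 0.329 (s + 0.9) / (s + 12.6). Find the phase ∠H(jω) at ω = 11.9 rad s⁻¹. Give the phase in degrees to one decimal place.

42.3°

∠(j11.9 + 0.9) = arctan(11.9/0.9) = 85.67°
∠(j11.9 + 12.6) = arctan(11.9/12.6) = 43.36°
∠H(j11.9) = 85.67° − 43.36° = 42.31°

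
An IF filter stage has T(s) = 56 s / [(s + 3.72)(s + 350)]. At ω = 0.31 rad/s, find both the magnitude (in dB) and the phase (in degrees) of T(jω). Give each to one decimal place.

|j0.31| = 0.31
|j0.31 + 3.72| = √(0.31² + 3.72²) = 3.733
|j0.31 + 350| = √(0.31² + 350²) = 350
|T(j0.31)| = 56 × 0.31 / (3.733 × 350) = 0.013287
20 log₁₀(0.013287) = -37.53 dB
∠(j0.31) = 90.00°
∠(j0.31 + 3.72) = arctan(0.31/3.72) = 4.76°
∠(j0.31 + 350) = arctan(0.31/350) = 0.05°
∠T(j0.31) = 90.00° − (4.76° + 0.05°) = 85.19°

|T| = -37.5 dB, ∠T = 85.2°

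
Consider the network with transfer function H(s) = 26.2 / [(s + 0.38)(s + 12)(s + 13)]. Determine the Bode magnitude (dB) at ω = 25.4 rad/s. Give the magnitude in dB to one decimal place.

|j25.4 + 0.38| = √(25.4² + 0.38²) = 25.4
|j25.4 + 12| = √(25.4² + 12²) = 28.09
|j25.4 + 13| = √(25.4² + 13²) = 28.53
|H(j25.4)| = 26.2 / (25.4 × 28.09 × 28.53) = 0.0012867
20 log₁₀(0.0012867) = -57.81 dB

-57.8 dB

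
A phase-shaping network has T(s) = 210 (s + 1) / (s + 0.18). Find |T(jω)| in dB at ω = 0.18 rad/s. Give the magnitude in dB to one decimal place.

|j0.18 + 1| = √(0.18² + 1²) = 1.016
|j0.18 + 0.18| = √(0.18² + 0.18²) = 0.2546
|T(j0.18)| = 210 × 1.016 / 0.2546 = 838.22
20 log₁₀(838.22) = 58.47 dB

58.5 dB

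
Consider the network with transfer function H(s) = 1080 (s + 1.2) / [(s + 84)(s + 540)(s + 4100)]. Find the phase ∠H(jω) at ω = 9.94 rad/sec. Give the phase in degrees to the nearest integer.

∠(j9.94 + 1.2) = arctan(9.94/1.2) = 83.12°
∠(j9.94 + 84) = arctan(9.94/84) = 6.75°
∠(j9.94 + 540) = arctan(9.94/540) = 1.05°
∠(j9.94 + 4100) = arctan(9.94/4100) = 0.14°
∠H(j9.94) = 83.12° − (6.75° + 1.05° + 0.14°) = 75.17°

75°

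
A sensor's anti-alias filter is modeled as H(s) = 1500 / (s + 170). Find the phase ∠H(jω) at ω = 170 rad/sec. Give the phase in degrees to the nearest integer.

-45°

∠(j170 + 170) = arctan(170/170) = 45.00°
∠H(j170) = −45.00° = -45.00°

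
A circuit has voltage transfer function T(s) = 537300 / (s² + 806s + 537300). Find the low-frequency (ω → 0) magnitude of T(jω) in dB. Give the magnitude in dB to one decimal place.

0.0 dB

T(0) = 537300 / 537300 = 1
20 log₁₀(1) = 0.00 dB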